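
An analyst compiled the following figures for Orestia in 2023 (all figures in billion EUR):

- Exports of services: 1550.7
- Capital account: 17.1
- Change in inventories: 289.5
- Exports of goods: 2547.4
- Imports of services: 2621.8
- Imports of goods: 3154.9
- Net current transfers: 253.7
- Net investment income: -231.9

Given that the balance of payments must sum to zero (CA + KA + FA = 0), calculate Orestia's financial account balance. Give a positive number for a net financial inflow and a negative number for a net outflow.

Goods balance = 2547.4 - 3154.9 = -607.5
Services balance = 1550.7 - 2621.8 = -1071.1
Trade balance (goods + services) = -607.5 + (-1071.1) = -1678.6
Net primary income = -231.9
Net secondary income = 253.7
Current account = -1678.6 + (-231.9) + 253.7 = -1656.8
Financial account = -(-1656.8 + 17.1) = 1639.7

1639.7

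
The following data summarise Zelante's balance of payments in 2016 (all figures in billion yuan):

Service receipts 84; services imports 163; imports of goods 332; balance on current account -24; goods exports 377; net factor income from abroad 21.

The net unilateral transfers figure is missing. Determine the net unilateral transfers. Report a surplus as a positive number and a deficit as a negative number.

-11

Current account = goods balance + services balance + net primary income + net secondary income
Sum of the known components = -13
Net unilateral transfers = CA - (known components) = -24 - (-13) = -11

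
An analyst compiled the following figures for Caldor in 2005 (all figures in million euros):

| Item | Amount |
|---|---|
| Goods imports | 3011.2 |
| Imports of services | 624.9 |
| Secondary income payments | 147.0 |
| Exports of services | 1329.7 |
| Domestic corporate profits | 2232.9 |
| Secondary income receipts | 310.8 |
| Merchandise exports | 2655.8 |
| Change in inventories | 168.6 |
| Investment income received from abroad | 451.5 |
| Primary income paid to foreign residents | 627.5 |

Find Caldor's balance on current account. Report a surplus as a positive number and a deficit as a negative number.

Goods balance = 2655.8 - 3011.2 = -355.4
Services balance = 1329.7 - 624.9 = 704.8
Trade balance (goods + services) = -355.4 + 704.8 = 349.4
Net primary income = 451.5 - 627.5 = -176.0
Net secondary income = 310.8 - 147.0 = 163.8
Current account = 349.4 + (-176.0) + 163.8 = 337.2

337.2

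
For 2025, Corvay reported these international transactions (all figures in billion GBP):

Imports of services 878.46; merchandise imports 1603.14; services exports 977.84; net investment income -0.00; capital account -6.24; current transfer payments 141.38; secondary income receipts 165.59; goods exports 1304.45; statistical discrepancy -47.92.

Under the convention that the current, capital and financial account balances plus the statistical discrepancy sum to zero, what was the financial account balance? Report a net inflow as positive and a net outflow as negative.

229.26

Goods balance = 1304.45 - 1603.14 = -298.69
Services balance = 977.84 - 878.46 = 99.38
Trade balance (goods + services) = -298.69 + 99.38 = -199.31
Net primary income = -0.00
Net secondary income = 165.59 - 141.38 = 24.21
Current account = -199.31 + -0.00 + 24.21 = -175.10
Financial account = -(-175.10 + (-6.24) + (-47.92)) = 229.26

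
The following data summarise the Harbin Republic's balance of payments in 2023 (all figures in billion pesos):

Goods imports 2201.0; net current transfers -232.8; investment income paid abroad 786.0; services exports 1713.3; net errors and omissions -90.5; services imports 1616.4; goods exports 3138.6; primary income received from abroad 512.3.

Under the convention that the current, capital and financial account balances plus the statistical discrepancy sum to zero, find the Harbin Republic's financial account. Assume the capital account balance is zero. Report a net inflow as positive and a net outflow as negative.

Goods balance = 3138.6 - 2201.0 = 937.6
Services balance = 1713.3 - 1616.4 = 96.9
Trade balance (goods + services) = 937.6 + 96.9 = 1034.5
Net primary income = 512.3 - 786.0 = -273.7
Net secondary income = -232.8
Current account = 1034.5 + (-273.7) + (-232.8) = 528.0
Financial account = -(528.0 + (-90.5)) = -437.5

-437.5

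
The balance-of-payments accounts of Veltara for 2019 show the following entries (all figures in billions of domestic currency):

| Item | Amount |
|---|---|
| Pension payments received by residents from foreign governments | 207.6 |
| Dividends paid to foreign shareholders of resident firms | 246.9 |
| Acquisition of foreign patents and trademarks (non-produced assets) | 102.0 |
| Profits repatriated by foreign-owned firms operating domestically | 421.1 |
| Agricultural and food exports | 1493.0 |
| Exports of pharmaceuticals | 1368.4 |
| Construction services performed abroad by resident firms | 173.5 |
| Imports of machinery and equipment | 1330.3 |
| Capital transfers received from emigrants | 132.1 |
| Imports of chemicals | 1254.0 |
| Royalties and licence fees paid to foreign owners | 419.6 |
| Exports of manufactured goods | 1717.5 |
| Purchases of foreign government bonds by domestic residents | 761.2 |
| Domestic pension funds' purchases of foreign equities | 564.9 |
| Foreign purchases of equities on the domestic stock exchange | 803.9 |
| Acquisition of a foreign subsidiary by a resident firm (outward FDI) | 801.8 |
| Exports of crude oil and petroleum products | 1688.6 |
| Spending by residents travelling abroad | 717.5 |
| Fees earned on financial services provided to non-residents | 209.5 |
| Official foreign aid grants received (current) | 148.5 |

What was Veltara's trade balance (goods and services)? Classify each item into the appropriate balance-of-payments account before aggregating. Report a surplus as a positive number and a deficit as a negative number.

Goods: 1688.6 + 1368.4 - 1254.0 + 1717.5 - 1330.3 + 1493.0 = 3683.2
Services: -717.5 + 209.5 - 419.6 + 173.5 = -754.1
Trade balance = 3683.2 + (-754.1) = 2929.1
(Excluded from the trade balance — secondary income: pension payments received by residents from foreign governments 207.6, official foreign aid grants received (current) 148.5; primary income: dividends paid to foreign shareholders of resident firms 246.9, profits repatriated by foreign-owned firms operating domestically 421.1; capital account: acquisition of foreign patents and trademarks (non-produced assets) 102.0, capital transfers received from emigrants 132.1; financial account: purchases of foreign government bonds by domestic residents 761.2, domestic pension funds' purchases of foreign equities 564.9, foreign purchases of equities on the domestic stock exchange 803.9, acquisition of a foreign subsidiary by a resident firm (outward FDI) 801.8.)

2929.1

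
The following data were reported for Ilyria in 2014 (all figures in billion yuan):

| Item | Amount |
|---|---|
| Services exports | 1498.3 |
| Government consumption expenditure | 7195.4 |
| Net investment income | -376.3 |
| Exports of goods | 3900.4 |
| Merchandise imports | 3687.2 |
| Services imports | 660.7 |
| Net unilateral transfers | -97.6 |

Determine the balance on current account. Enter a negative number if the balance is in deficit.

576.9

Goods balance = 3900.4 - 3687.2 = 213.2
Services balance = 1498.3 - 660.7 = 837.6
Trade balance (goods + services) = 213.2 + 837.6 = 1050.8
Net primary income = -376.3
Net secondary income = -97.6
Current account = 1050.8 + (-376.3) + (-97.6) = 576.9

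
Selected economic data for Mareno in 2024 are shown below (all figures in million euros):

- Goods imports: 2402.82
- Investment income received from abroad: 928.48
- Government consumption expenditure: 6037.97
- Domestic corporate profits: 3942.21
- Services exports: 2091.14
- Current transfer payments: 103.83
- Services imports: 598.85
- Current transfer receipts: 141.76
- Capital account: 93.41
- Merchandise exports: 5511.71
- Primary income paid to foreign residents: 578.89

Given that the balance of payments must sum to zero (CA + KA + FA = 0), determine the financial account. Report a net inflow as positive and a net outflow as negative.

Goods balance = 5511.71 - 2402.82 = 3108.89
Services balance = 2091.14 - 598.85 = 1492.29
Trade balance (goods + services) = 3108.89 + 1492.29 = 4601.18
Net primary income = 928.48 - 578.89 = 349.59
Net secondary income = 141.76 - 103.83 = 37.93
Current account = 4601.18 + 349.59 + 37.93 = 4988.70
Financial account = -(4988.70 + 93.41) = -5082.11

-5082.11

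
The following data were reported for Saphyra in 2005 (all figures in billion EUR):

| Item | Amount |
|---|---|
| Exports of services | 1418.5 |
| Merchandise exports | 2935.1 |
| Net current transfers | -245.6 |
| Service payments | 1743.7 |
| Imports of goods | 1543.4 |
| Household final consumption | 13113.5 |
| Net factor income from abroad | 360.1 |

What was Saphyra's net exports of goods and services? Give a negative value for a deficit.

1066.5

Goods balance = 2935.1 - 1543.4 = 1391.7
Services balance = 1418.5 - 1743.7 = -325.2
Trade balance (goods + services) = 1391.7 + (-325.2) = 1066.5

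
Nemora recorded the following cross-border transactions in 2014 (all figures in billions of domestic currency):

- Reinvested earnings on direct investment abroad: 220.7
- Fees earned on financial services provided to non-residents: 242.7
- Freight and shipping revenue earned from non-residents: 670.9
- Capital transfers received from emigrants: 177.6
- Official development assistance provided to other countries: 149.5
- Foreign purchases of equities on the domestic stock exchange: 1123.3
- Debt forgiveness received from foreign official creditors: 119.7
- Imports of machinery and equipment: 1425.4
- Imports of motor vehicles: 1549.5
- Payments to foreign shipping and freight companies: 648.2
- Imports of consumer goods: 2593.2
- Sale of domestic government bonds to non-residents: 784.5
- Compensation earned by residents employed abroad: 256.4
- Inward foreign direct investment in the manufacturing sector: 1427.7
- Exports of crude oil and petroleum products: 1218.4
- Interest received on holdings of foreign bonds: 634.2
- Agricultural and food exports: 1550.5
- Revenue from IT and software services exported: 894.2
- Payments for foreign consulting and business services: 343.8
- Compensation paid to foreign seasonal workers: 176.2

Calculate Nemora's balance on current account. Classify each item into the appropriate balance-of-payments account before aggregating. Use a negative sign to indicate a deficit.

Goods: -1425.4 - 2593.2 - 1549.5 + 1550.5 + 1218.4 = -2799.2
Services: 242.7 - 648.2 + 670.9 + 894.2 - 343.8 = 815.8
Primary income: 256.4 + 634.2 + 220.7 - 176.2 = 935.1
Secondary income: -149.5
Current account = (-2799.2) + 815.8 + 935.1 + (-149.5) = -1197.8
(Excluded from the current account — capital account: capital transfers received from emigrants 177.6, debt forgiveness received from foreign official creditors 119.7; financial account: foreign purchases of equities on the domestic stock exchange 1123.3, sale of domestic government bonds to non-residents 784.5, inward foreign direct investment in the manufacturing sector 1427.7.)

-1197.8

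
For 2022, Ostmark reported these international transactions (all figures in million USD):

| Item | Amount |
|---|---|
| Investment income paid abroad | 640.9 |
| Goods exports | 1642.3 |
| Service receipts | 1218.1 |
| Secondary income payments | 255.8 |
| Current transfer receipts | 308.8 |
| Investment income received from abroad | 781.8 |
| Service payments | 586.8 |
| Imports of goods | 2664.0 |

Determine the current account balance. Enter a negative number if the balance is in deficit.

Goods balance = 1642.3 - 2664.0 = -1021.7
Services balance = 1218.1 - 586.8 = 631.3
Trade balance (goods + services) = -1021.7 + 631.3 = -390.4
Net primary income = 781.8 - 640.9 = 140.9
Net secondary income = 308.8 - 255.8 = 53.0
Current account = -390.4 + 140.9 + 53.0 = -196.5

-196.5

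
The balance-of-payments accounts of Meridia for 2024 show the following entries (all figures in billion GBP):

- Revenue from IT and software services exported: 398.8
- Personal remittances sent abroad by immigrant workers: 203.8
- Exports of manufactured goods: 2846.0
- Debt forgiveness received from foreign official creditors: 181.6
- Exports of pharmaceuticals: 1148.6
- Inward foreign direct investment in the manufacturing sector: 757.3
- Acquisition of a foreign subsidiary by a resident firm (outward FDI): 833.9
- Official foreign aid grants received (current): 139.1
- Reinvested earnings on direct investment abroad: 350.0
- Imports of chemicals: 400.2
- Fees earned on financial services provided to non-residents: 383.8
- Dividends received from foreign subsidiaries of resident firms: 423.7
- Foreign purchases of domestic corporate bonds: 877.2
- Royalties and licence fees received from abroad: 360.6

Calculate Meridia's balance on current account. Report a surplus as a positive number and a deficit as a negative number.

Goods: 1148.6 - 400.2 + 2846.0 = 3594.4
Services: 383.8 + 398.8 + 360.6 = 1143.2
Primary income: 423.7 + 350.0 = 773.7
Secondary income: -203.8 + 139.1 = -64.7
Current account = 3594.4 + 1143.2 + 773.7 + (-64.7) = 5446.6
(Excluded from the current account — capital account: debt forgiveness received from foreign official creditors 181.6; financial account: inward foreign direct investment in the manufacturing sector 757.3, acquisition of a foreign subsidiary by a resident firm (outward FDI) 833.9, foreign purchases of domestic corporate bonds 877.2.)

5446.6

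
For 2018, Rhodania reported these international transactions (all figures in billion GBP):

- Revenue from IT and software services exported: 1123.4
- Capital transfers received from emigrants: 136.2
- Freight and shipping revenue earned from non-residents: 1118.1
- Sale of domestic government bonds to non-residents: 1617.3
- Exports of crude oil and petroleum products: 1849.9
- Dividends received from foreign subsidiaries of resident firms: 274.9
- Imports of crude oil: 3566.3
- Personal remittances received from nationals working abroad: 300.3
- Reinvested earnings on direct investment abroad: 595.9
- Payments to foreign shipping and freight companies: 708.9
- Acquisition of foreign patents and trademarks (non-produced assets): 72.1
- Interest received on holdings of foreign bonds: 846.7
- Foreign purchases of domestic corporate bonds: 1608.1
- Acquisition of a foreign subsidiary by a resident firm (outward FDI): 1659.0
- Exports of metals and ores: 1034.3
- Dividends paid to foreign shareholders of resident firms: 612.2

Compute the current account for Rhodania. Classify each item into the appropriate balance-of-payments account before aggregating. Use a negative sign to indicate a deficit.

2256.1

Goods: -3566.3 + 1034.3 + 1849.9 = -682.1
Services: 1118.1 + 1123.4 - 708.9 = 1532.6
Primary income: 595.9 + 274.9 + 846.7 - 612.2 = 1105.3
Secondary income: 300.3
Current account = (-682.1) + 1532.6 + 1105.3 + 300.3 = 2256.1
(Excluded from the current account — capital account: capital transfers received from emigrants 136.2, acquisition of foreign patents and trademarks (non-produced assets) 72.1; financial account: sale of domestic government bonds to non-residents 1617.3, foreign purchases of domestic corporate bonds 1608.1, acquisition of a foreign subsidiary by a resident firm (outward FDI) 1659.0.)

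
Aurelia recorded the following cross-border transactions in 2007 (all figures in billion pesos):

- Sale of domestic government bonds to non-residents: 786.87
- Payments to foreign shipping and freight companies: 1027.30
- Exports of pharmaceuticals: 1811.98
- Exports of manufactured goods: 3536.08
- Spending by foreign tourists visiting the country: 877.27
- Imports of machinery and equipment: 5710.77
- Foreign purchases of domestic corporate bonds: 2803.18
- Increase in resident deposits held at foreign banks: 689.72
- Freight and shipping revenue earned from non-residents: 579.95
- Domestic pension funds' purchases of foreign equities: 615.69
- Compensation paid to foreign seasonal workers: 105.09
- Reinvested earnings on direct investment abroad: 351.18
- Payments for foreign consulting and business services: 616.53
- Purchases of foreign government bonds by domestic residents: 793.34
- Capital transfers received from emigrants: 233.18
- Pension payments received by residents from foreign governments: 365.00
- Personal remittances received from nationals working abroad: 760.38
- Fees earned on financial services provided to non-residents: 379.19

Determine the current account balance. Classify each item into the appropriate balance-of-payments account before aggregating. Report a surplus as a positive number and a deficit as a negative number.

1201.34

Goods: -5710.77 + 1811.98 + 3536.08 = -362.71
Services: 379.19 - 616.53 - 1027.30 + 877.27 + 579.95 = 192.58
Primary income: -105.09 + 351.18 = 246.09
Secondary income: 365.00 + 760.38 = 1125.38
Current account = (-362.71) + 192.58 + 246.09 + 1125.38 = 1201.34
(Excluded from the current account — financial account: sale of domestic government bonds to non-residents 786.87, foreign purchases of domestic corporate bonds 2803.18, increase in resident deposits held at foreign banks 689.72, domestic pension funds' purchases of foreign equities 615.69, purchases of foreign government bonds by domestic residents 793.34; capital account: capital transfers received from emigrants 233.18.)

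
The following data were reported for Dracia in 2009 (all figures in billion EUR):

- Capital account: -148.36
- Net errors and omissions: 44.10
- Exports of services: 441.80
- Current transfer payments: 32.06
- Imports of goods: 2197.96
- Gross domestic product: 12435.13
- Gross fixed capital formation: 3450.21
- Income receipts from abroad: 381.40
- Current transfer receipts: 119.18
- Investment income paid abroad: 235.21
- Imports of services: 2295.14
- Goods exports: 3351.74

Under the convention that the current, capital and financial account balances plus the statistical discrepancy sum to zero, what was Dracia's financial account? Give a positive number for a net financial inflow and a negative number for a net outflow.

570.51

Goods balance = 3351.74 - 2197.96 = 1153.78
Services balance = 441.80 - 2295.14 = -1853.34
Trade balance (goods + services) = 1153.78 + (-1853.34) = -699.56
Net primary income = 381.40 - 235.21 = 146.19
Net secondary income = 119.18 - 32.06 = 87.12
Current account = -699.56 + 146.19 + 87.12 = -466.25
Financial account = -(-466.25 + (-148.36) + 44.10) = 570.51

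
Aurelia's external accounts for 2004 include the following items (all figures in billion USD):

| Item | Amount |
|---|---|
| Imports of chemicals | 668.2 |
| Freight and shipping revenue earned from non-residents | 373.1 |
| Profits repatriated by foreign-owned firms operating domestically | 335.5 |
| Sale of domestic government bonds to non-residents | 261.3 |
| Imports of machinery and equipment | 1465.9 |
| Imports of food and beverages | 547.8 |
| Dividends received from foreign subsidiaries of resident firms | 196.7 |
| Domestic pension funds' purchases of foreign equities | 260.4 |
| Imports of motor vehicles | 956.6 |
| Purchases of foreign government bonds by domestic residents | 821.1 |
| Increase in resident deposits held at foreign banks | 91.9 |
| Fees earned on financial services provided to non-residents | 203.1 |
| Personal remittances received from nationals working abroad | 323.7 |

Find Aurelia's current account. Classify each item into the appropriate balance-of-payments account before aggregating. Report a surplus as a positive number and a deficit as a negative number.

Goods: -956.6 - 668.2 - 1465.9 - 547.8 = -3638.5
Services: 373.1 + 203.1 = 576.2
Primary income: 196.7 - 335.5 = -138.8
Secondary income: 323.7
Current account = (-3638.5) + 576.2 + (-138.8) + 323.7 = -2877.4
(Excluded from the current account — financial account: sale of domestic government bonds to non-residents 261.3, domestic pension funds' purchases of foreign equities 260.4, purchases of foreign government bonds by domestic residents 821.1, increase in resident deposits held at foreign banks 91.9.)

-2877.4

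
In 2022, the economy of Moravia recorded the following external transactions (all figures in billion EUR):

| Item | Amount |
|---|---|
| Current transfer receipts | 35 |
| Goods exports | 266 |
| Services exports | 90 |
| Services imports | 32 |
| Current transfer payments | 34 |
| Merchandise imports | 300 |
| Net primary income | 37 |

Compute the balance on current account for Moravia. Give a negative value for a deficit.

Goods balance = 266 - 300 = -34
Services balance = 90 - 32 = 58
Trade balance (goods + services) = -34 + 58 = 24
Net primary income = 37
Net secondary income = 35 - 34 = 1
Current account = 24 + 37 + 1 = 62

62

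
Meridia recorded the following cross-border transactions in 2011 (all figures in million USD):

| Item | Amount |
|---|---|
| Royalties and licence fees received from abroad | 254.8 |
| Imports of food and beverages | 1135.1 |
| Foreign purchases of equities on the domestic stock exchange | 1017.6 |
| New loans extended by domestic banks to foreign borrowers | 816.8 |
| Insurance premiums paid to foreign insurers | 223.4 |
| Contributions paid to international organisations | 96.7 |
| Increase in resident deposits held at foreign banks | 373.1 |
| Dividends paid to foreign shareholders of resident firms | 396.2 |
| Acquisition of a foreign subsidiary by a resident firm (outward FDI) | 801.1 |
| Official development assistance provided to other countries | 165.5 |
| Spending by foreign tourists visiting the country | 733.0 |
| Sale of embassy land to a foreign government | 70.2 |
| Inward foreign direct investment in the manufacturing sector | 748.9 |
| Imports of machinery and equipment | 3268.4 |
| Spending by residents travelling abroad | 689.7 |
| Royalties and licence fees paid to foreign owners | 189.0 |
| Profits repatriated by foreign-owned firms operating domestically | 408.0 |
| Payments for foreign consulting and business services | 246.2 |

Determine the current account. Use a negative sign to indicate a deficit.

-5830.4

Goods: -1135.1 - 3268.4 = -4403.5
Services: 254.8 + 733.0 - 689.7 - 189.0 - 246.2 - 223.4 = -360.5
Primary income: -408.0 - 396.2 = -804.2
Secondary income: -165.5 - 96.7 = -262.2
Current account = (-4403.5) + (-360.5) + (-804.2) + (-262.2) = -5830.4
(Excluded from the current account — financial account: foreign purchases of equities on the domestic stock exchange 1017.6, new loans extended by domestic banks to foreign borrowers 816.8, increase in resident deposits held at foreign banks 373.1, acquisition of a foreign subsidiary by a resident firm (outward FDI) 801.1, inward foreign direct investment in the manufacturing sector 748.9; capital account: sale of embassy land to a foreign government 70.2.)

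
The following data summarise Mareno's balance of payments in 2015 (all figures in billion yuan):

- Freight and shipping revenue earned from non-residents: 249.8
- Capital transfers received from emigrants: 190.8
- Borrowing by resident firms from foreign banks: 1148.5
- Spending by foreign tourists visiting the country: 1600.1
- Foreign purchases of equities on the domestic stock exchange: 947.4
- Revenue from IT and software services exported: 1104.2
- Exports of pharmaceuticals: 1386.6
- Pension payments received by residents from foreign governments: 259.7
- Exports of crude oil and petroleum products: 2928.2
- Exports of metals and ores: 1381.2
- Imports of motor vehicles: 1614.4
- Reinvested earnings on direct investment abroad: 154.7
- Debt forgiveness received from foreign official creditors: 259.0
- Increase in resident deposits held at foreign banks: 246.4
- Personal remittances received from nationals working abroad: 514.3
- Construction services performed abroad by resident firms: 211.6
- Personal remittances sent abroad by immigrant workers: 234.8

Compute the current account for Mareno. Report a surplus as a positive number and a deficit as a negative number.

Goods: -1614.4 + 2928.2 + 1386.6 + 1381.2 = 4081.6
Services: 1600.1 + 1104.2 + 249.8 + 211.6 = 3165.7
Primary income: 154.7
Secondary income: 259.7 + 514.3 - 234.8 = 539.2
Current account = 4081.6 + 3165.7 + 154.7 + 539.2 = 7941.2
(Excluded from the current account — capital account: capital transfers received from emigrants 190.8, debt forgiveness received from foreign official creditors 259.0; financial account: borrowing by resident firms from foreign banks 1148.5, foreign purchases of equities on the domestic stock exchange 947.4, increase in resident deposits held at foreign banks 246.4.)

7941.2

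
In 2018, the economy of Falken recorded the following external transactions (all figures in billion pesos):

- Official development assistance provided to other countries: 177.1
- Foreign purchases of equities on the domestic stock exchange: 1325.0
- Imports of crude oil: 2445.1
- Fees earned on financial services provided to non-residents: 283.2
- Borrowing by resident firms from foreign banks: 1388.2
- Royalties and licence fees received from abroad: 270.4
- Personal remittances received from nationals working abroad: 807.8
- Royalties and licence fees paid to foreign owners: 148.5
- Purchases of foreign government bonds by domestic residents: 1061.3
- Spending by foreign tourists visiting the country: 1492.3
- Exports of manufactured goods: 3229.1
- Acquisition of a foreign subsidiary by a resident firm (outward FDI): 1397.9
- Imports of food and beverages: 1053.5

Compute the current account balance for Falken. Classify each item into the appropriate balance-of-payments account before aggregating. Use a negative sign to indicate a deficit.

Goods: -1053.5 - 2445.1 + 3229.1 = -269.5
Services: -148.5 + 270.4 + 283.2 + 1492.3 = 1897.4
Secondary income: 807.8 - 177.1 = 630.7
Current account = (-269.5) + 1897.4 + 630.7 = 2258.6
(Excluded from the current account — financial account: foreign purchases of equities on the domestic stock exchange 1325.0, borrowing by resident firms from foreign banks 1388.2, purchases of foreign government bonds by domestic residents 1061.3, acquisition of a foreign subsidiary by a resident firm (outward FDI) 1397.9.)

2258.6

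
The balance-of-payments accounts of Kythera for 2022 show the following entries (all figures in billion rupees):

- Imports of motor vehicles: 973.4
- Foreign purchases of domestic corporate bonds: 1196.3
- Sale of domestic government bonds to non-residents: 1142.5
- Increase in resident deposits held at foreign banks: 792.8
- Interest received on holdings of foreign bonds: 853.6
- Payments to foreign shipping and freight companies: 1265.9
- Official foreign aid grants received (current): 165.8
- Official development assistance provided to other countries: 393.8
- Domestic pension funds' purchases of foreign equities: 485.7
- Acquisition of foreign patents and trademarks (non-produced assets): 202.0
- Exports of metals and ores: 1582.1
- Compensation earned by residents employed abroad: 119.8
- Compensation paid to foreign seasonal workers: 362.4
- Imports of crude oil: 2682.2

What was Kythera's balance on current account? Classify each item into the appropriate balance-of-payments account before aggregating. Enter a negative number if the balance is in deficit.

Goods: -2682.2 - 973.4 + 1582.1 = -2073.5
Services: -1265.9
Primary income: 853.6 + 119.8 - 362.4 = 611.0
Secondary income: -393.8 + 165.8 = -228.0
Current account = (-2073.5) + (-1265.9) + 611.0 + (-228.0) = -2956.4
(Excluded from the current account — financial account: foreign purchases of domestic corporate bonds 1196.3, sale of domestic government bonds to non-residents 1142.5, increase in resident deposits held at foreign banks 792.8, domestic pension funds' purchases of foreign equities 485.7; capital account: acquisition of foreign patents and trademarks (non-produced assets) 202.0.)

-2956.4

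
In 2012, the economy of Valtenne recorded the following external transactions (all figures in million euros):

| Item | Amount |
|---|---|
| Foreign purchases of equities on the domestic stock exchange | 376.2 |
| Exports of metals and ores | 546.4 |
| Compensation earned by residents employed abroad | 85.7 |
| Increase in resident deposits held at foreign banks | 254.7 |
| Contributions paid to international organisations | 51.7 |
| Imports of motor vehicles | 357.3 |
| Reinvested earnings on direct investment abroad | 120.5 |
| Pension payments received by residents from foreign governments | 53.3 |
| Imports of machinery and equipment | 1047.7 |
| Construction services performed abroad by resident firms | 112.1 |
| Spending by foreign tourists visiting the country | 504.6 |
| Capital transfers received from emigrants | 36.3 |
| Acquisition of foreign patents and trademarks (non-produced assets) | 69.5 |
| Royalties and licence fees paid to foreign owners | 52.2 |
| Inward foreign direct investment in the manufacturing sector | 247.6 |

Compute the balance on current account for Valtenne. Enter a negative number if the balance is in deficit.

-86.3

Goods: -1047.7 - 357.3 + 546.4 = -858.6
Services: 112.1 + 504.6 - 52.2 = 564.5
Primary income: 120.5 + 85.7 = 206.2
Secondary income: -51.7 + 53.3 = 1.6
Current account = (-858.6) + 564.5 + 206.2 + 1.6 = -86.3
(Excluded from the current account — financial account: foreign purchases of equities on the domestic stock exchange 376.2, increase in resident deposits held at foreign banks 254.7, inward foreign direct investment in the manufacturing sector 247.6; capital account: capital transfers received from emigrants 36.3, acquisition of foreign patents and trademarks (non-produced assets) 69.5.)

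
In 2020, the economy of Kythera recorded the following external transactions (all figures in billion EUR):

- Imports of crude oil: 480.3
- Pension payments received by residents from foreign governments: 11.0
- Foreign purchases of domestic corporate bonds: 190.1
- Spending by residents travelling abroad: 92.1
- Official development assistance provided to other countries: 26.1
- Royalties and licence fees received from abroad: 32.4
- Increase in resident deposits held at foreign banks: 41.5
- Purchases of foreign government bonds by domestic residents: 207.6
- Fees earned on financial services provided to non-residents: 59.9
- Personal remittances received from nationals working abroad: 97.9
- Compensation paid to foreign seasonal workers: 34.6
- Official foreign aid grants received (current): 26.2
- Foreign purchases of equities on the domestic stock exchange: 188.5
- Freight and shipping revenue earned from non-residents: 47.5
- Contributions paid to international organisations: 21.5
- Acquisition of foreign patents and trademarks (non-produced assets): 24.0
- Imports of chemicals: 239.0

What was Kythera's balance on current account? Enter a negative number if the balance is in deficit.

Goods: -239.0 - 480.3 = -719.3
Services: 47.5 + 32.4 - 92.1 + 59.9 = 47.7
Primary income: -34.6
Secondary income: 97.9 - 21.5 - 26.1 + 26.2 + 11.0 = 87.5
Current account = (-719.3) + 47.7 + (-34.6) + 87.5 = -618.7
(Excluded from the current account — financial account: foreign purchases of domestic corporate bonds 190.1, increase in resident deposits held at foreign banks 41.5, purchases of foreign government bonds by domestic residents 207.6, foreign purchases of equities on the domestic stock exchange 188.5; capital account: acquisition of foreign patents and trademarks (non-produced assets) 24.0.)

-618.7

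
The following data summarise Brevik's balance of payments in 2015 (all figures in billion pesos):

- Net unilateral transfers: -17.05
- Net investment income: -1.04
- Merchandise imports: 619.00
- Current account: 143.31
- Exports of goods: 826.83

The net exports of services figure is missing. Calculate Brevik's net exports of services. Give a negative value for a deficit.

Current account = goods balance + services balance + net primary income + net secondary income
Sum of the known components = 189.74
Net exports of services = CA - (known components) = 143.31 - 189.74 = -46.43

-46.43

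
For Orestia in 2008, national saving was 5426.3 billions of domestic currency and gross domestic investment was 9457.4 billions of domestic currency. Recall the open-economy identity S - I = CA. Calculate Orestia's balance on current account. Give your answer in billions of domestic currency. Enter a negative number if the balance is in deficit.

CA = S - I = 5426.3 - 9457.4 = -4031.1

-4031.1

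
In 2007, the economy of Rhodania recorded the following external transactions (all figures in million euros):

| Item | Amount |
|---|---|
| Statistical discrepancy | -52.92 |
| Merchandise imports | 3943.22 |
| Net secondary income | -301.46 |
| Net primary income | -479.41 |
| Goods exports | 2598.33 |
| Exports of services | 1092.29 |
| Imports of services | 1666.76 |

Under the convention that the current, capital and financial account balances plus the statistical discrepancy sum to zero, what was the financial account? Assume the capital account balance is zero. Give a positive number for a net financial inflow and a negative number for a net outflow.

Goods balance = 2598.33 - 3943.22 = -1344.89
Services balance = 1092.29 - 1666.76 = -574.47
Trade balance (goods + services) = -1344.89 + (-574.47) = -1919.36
Net primary income = -479.41
Net secondary income = -301.46
Current account = -1919.36 + (-479.41) + (-301.46) = -2700.23
Financial account = -(-2700.23 + (-52.92)) = 2753.15

2753.15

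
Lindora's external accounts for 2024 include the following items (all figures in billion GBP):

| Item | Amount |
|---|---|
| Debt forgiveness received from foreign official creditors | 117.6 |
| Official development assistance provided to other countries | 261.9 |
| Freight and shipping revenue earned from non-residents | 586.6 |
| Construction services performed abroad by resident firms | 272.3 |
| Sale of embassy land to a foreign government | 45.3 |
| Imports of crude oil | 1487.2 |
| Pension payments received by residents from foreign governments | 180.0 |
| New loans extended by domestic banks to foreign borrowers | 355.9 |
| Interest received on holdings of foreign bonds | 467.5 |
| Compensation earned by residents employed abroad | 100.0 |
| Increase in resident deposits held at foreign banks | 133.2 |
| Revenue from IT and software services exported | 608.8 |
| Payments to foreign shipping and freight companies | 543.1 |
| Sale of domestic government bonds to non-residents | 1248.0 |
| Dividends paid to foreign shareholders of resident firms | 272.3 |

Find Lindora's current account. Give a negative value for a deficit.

Goods: -1487.2
Services: -543.1 + 586.6 + 608.8 + 272.3 = 924.6
Primary income: 100.0 - 272.3 + 467.5 = 295.2
Secondary income: -261.9 + 180.0 = -81.9
Current account = (-1487.2) + 924.6 + 295.2 + (-81.9) = -349.3
(Excluded from the current account — capital account: debt forgiveness received from foreign official creditors 117.6, sale of embassy land to a foreign government 45.3; financial account: new loans extended by domestic banks to foreign borrowers 355.9, increase in resident deposits held at foreign banks 133.2, sale of domestic government bonds to non-residents 1248.0.)

-349.3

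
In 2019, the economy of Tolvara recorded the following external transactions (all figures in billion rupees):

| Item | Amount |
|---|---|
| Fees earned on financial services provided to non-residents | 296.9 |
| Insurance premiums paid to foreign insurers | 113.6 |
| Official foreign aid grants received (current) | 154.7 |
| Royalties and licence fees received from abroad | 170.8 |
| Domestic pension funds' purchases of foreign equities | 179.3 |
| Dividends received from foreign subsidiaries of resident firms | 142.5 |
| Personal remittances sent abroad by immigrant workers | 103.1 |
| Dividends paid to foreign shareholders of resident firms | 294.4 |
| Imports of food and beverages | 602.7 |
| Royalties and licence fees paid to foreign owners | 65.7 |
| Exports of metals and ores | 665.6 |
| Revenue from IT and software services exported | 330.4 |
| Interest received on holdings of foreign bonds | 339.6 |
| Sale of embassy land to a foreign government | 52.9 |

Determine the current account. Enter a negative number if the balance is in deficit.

921.0

Goods: 665.6 - 602.7 = 62.9
Services: 330.4 - 65.7 + 170.8 + 296.9 - 113.6 = 618.8
Primary income: -294.4 + 339.6 + 142.5 = 187.7
Secondary income: 154.7 - 103.1 = 51.6
Current account = 62.9 + 618.8 + 187.7 + 51.6 = 921.0
(Excluded from the current account — financial account: domestic pension funds' purchases of foreign equities 179.3; capital account: sale of embassy land to a foreign government 52.9.)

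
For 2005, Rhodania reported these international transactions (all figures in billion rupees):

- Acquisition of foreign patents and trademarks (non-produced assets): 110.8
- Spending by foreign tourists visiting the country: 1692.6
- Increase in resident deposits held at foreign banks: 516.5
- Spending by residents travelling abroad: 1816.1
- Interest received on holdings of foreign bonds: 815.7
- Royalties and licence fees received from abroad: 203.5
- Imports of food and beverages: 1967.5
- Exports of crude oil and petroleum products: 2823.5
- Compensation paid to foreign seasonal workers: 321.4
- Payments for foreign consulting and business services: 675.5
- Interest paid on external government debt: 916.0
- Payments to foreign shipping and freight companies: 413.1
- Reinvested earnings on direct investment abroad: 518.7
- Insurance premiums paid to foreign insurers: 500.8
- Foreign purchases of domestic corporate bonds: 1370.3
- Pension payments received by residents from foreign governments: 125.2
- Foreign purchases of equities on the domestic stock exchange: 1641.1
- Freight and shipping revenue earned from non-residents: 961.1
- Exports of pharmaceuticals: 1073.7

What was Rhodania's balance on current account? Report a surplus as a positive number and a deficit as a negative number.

Goods: 1073.7 + 2823.5 - 1967.5 = 1929.7
Services: 1692.6 - 675.5 - 413.1 + 961.1 + 203.5 - 500.8 - 1816.1 = -548.3
Primary income: 518.7 - 916.0 - 321.4 + 815.7 = 97.0
Secondary income: 125.2
Current account = 1929.7 + (-548.3) + 97.0 + 125.2 = 1603.6
(Excluded from the current account — capital account: acquisition of foreign patents and trademarks (non-produced assets) 110.8; financial account: increase in resident deposits held at foreign banks 516.5, foreign purchases of domestic corporate bonds 1370.3, foreign purchases of equities on the domestic stock exchange 1641.1.)

1603.6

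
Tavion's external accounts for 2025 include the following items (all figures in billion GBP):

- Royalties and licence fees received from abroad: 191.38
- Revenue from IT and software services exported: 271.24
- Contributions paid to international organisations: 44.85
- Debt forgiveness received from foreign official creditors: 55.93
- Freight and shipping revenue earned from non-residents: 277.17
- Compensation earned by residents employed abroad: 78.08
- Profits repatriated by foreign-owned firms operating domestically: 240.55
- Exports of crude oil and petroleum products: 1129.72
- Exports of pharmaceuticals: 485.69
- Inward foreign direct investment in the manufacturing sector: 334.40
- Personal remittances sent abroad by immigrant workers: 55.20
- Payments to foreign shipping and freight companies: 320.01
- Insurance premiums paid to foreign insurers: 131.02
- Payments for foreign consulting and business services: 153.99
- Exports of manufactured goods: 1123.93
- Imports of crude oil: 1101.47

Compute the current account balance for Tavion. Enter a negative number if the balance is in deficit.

Goods: -1101.47 + 1129.72 + 485.69 + 1123.93 = 1637.87
Services: 271.24 - 153.99 + 191.38 - 320.01 + 277.17 - 131.02 = 134.77
Primary income: 78.08 - 240.55 = -162.47
Secondary income: -55.20 - 44.85 = -100.05
Current account = 1637.87 + 134.77 + (-162.47) + (-100.05) = 1510.12
(Excluded from the current account — capital account: debt forgiveness received from foreign official creditors 55.93; financial account: inward foreign direct investment in the manufacturing sector 334.40.)

1510.12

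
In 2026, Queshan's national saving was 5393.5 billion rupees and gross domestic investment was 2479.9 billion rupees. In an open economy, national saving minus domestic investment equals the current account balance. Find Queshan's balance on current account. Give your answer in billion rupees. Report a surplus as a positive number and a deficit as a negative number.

CA = S - I = 5393.5 - 2479.9 = 2913.6

2913.6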